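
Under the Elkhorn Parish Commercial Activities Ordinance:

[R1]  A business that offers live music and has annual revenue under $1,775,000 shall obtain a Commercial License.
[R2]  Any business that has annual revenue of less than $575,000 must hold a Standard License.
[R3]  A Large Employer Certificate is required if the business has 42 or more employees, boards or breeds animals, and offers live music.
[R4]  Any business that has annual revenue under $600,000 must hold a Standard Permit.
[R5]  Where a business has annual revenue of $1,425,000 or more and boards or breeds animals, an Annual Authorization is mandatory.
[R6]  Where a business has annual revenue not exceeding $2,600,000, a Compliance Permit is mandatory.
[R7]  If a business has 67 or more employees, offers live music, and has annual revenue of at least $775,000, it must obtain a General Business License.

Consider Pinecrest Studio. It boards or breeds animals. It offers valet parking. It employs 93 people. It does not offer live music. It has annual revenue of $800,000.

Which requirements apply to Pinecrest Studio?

Compliance Permit

[R1] does not offer live music; revenue $800,000 < $1,775,000 → Commercial License not required.
[R2] revenue $800,000 ≥ $575,000 → Standard License not required.
[R3] employees 93 ≥ 42; boards or breeds animals; does not offer live music → Large Employer Certificate not required.
[R4] revenue $800,000 ≥ $600,000 → Standard Permit not required.
[R5] revenue $800,000 < $1,425,000; boards or breeds animals → Annual Authorization not required.
[R6] revenue $800,000 ≤ $2,600,000 → Compliance Permit required.
[R7] employees 93 ≥ 67; does not offer live music; revenue $800,000 ≥ $775,000 → General Business License not required.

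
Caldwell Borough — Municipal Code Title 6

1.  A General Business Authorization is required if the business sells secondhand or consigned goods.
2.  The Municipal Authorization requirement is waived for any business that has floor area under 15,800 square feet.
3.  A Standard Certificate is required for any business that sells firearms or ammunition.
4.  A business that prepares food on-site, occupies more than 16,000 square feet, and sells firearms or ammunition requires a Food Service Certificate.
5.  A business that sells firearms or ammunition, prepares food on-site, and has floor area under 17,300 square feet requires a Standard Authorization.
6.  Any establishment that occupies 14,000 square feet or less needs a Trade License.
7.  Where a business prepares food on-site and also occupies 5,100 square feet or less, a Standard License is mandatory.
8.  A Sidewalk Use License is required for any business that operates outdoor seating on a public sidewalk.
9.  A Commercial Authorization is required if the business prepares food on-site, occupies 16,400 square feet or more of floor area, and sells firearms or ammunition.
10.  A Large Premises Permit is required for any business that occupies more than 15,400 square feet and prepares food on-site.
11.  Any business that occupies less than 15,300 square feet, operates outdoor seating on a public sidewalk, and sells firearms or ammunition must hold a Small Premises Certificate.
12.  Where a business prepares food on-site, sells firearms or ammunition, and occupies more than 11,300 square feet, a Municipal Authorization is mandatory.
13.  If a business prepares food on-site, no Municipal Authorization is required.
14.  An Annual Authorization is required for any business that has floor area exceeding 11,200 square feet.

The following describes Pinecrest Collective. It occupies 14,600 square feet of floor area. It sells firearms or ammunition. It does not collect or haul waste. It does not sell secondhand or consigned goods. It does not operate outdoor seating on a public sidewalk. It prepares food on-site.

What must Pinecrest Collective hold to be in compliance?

Annual Authorization, Standard Authorization, Standard Certificate

1. does not sell secondhand or consigned goods → General Business Authorization not required.
2. floor area 14,600 square feet < 15,800 square feet → exempt from Municipal Authorization.
3. sells firearms or ammunition → Standard Certificate required.
4. prepares food on-site; floor area 14,600 square feet ≤ 16,000 square feet; sells firearms or ammunition → Food Service Certificate not required.
5. sells firearms or ammunition; prepares food on-site; floor area 14,600 square feet < 17,300 square feet → Standard Authorization required.
6. floor area 14,600 square feet > 14,000 square feet → Trade License not required.
7. prepares food on-site; floor area 14,600 square feet > 5,100 square feet → Standard License not required.
8. does not operate outdoor seating on a public sidewalk → Sidewalk Use License not required.
9. prepares food on-site; floor area 14,600 square feet < 16,400 square feet; sells firearms or ammunition → Commercial Authorization not required.
10. floor area 14,600 square feet ≤ 15,400 square feet; prepares food on-site → Large Premises Permit not required.
11. floor area 14,600 square feet < 15,300 square feet; does not operate outdoor seating on a public sidewalk; sells firearms or ammunition → Small Premises Certificate not required.
12. prepares food on-site; sells firearms or ammunition; floor area 14,600 square feet > 11,300 square feet → Municipal Authorization required.
13. prepares food on-site → exempt from Municipal Authorization.
14. floor area 14,600 square feet > 11,200 square feet → Annual Authorization required.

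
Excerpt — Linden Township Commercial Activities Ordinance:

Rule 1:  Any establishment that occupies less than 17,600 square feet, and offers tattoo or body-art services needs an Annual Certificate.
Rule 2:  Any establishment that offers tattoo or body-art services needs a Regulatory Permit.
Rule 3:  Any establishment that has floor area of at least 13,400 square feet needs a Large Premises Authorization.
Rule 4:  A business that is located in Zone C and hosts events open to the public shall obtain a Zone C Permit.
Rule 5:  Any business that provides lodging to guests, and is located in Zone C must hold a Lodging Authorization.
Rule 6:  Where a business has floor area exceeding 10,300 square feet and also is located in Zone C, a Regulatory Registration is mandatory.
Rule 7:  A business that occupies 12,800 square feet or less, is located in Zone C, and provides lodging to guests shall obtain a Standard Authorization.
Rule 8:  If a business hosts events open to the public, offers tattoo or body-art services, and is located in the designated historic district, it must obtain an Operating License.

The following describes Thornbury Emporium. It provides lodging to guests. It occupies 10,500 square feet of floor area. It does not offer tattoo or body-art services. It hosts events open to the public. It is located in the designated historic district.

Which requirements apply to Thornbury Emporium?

None

Rule 1: floor area 10,500 square feet < 17,600 square feet; does not offer tattoo or body-art services → Annual Certificate not required.
Rule 2: does not offer tattoo or body-art services → Regulatory Permit not required.
Rule 3: floor area 10,500 square feet < 13,400 square feet → Large Premises Authorization not required.
Rule 4: is located in the designated historic district (not: is located in Zone C); hosts events open to the public → Zone C Permit not required.
Rule 5: provides lodging to guests; is located in the designated historic district (not: is located in Zone C) → Lodging Authorization not required.
Rule 6: floor area 10,500 square feet > 10,300 square feet; is located in the designated historic district (not: is located in Zone C) → Regulatory Registration not required.
Rule 7: floor area 10,500 square feet ≤ 12,800 square feet; is located in the designated historic district (not: is located in Zone C); provides lodging to guests → Standard Authorization not required.
Rule 8: hosts events open to the public; does not offer tattoo or body-art services; is located in the designated historic district → Operating License not required.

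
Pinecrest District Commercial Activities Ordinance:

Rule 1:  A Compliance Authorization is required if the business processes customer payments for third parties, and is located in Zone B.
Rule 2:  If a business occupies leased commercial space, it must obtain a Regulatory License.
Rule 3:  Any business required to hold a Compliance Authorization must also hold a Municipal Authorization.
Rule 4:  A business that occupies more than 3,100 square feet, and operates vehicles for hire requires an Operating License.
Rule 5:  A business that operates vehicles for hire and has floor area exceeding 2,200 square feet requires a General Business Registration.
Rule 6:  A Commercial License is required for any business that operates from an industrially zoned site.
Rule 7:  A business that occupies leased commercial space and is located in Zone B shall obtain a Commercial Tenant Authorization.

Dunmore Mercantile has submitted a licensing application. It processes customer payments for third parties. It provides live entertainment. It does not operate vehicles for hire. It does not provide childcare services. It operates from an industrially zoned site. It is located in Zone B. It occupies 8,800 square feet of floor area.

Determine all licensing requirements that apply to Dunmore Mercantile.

Commercial License, Compliance Authorization, Municipal Authorization

Rule 1: processes customer payments for third parties; is located in Zone B → Compliance Authorization required.
Rule 2: operates from an industrially zoned site (not: occupies leased commercial space) → Regulatory License not required.
Rule 3: Compliance Authorization is required → Municipal Authorization also required.
Rule 4: floor area 8,800 square feet > 3,100 square feet; does not operate vehicles for hire → Operating License not required.
Rule 5: does not operate vehicles for hire; floor area 8,800 square feet > 2,200 square feet → General Business Registration not required.
Rule 6: operates from an industrially zoned site → Commercial License required.
Rule 7: operates from an industrially zoned site (not: occupies leased commercial space); is located in Zone B → Commercial Tenant Authorization not required.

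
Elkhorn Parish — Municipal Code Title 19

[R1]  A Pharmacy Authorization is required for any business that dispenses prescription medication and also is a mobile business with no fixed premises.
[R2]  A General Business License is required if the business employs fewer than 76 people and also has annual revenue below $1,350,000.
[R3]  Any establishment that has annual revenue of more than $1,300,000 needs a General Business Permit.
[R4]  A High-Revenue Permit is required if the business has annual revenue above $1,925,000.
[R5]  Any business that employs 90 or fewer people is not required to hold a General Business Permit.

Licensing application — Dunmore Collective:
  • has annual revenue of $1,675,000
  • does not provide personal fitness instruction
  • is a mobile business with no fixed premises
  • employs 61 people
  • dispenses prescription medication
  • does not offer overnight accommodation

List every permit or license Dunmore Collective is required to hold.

Pharmacy Authorization

[R1] dispenses prescription medication; is a mobile business with no fixed premises → Pharmacy Authorization required.
[R2] employees 61 < 76; revenue $1,675,000 ≥ $1,350,000 → General Business License not required.
[R3] revenue $1,675,000 > $1,300,000 → General Business Permit required.
[R4] revenue $1,675,000 ≤ $1,925,000 → High-Revenue Permit not required.
[R5] employees 61 ≤ 90 → exempt from General Business Permit.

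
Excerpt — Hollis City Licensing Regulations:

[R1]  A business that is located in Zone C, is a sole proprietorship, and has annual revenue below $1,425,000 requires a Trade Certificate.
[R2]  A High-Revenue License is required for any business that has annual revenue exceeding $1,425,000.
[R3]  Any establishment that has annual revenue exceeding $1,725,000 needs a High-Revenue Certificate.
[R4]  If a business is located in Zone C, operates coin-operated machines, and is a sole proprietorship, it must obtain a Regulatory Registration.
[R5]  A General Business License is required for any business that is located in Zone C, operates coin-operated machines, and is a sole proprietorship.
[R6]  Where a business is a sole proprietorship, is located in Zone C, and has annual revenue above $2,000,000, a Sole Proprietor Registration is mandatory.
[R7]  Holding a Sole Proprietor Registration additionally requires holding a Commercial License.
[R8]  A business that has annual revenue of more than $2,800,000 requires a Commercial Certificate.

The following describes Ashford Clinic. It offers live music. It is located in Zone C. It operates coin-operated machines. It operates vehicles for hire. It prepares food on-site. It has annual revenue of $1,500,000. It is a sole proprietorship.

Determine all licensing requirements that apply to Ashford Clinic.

[R1] is located in Zone C; is a sole proprietorship; revenue $1,500,000 ≥ $1,425,000 → Trade Certificate not required.
[R2] revenue $1,500,000 > $1,425,000 → High-Revenue License required.
[R3] revenue $1,500,000 ≤ $1,725,000 → High-Revenue Certificate not required.
[R4] is located in Zone C; operates coin-operated machines; is a sole proprietorship → Regulatory Registration required.
[R5] is located in Zone C; operates coin-operated machines; is a sole proprietorship → General Business License required.
[R6] is a sole proprietorship; is located in Zone C; revenue $1,500,000 ≤ $2,000,000 → Sole Proprietor Registration not required.
[R7] Sole Proprietor Registration is not required → no effect.
[R8] revenue $1,500,000 ≤ $2,800,000 → Commercial Certificate not required.

General Business License, High-Revenue License, Regulatory Registration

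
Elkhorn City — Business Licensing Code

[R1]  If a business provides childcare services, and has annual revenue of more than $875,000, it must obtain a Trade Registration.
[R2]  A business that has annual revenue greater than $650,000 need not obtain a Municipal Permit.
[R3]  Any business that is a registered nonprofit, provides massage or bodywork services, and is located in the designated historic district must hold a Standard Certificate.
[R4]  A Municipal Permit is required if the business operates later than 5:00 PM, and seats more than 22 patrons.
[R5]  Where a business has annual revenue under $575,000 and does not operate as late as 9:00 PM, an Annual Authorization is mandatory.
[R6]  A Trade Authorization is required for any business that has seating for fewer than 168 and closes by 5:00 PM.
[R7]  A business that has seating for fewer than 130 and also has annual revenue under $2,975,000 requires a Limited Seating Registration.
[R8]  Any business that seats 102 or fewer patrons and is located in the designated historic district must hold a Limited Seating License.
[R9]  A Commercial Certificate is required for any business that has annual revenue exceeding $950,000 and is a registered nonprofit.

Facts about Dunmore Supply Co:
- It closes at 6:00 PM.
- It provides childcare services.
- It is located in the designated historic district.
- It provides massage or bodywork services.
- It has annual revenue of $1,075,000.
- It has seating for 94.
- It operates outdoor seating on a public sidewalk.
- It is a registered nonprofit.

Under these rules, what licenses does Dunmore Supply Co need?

[R1] provides childcare services; revenue $1,075,000 > $875,000 → Trade Registration required.
[R2] revenue $1,075,000 > $650,000 → exempt from Municipal Permit.
[R3] is a registered nonprofit; provides massage or bodywork services; is located in the designated historic district → Standard Certificate required.
[R4] closes 6:00 PM, after 5:00 PM; seating 94 > 22 → Municipal Permit required.
[R5] revenue $1,075,000 ≥ $575,000; closes 6:00 PM, at/before 9:00 PM → Annual Authorization not required.
[R6] seating 94 < 168; closes 6:00 PM, after 5:00 PM → Trade Authorization not required.
[R7] seating 94 < 130; revenue $1,075,000 < $2,975,000 → Limited Seating Registration required.
[R8] seating 94 ≤ 102; is located in the designated historic district → Limited Seating License required.
[R9] revenue $1,075,000 > $950,000; is a registered nonprofit → Commercial Certificate required.

Commercial Certificate, Limited Seating License, Limited Seating Registration, Standard Certificate, Trade Registration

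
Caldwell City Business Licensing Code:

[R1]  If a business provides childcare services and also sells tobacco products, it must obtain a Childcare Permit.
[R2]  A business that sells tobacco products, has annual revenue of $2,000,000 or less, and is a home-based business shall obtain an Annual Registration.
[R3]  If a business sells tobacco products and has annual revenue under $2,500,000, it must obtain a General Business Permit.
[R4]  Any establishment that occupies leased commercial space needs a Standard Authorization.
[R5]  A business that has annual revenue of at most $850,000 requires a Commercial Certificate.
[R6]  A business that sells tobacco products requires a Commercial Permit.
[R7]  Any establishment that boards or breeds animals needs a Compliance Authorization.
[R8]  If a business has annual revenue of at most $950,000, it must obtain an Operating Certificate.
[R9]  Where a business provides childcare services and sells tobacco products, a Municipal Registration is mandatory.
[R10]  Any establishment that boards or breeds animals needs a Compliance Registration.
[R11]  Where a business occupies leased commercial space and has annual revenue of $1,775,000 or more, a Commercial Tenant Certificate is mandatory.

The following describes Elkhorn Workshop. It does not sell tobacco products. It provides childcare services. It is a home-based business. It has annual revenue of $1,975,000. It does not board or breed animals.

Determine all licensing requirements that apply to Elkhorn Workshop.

[R1] provides childcare services; does not sell tobacco products → Childcare Permit not required.
[R2] does not sell tobacco products; revenue $1,975,000 ≤ $2,000,000; is a home-based business → Annual Registration not required.
[R3] does not sell tobacco products; revenue $1,975,000 < $2,500,000 → General Business Permit not required.
[R4] is a home-based business (not: occupies leased commercial space) → Standard Authorization not required.
[R5] revenue $1,975,000 > $850,000 → Commercial Certificate not required.
[R6] does not sell tobacco products → Commercial Permit not required.
[R7] does not board or breed animals → Compliance Authorization not required.
[R8] revenue $1,975,000 > $950,000 → Operating Certificate not required.
[R9] provides childcare services; does not sell tobacco products → Municipal Registration not required.
[R10] does not board or breed animals → Compliance Registration not required.
[R11] is a home-based business (not: occupies leased commercial space); revenue $1,975,000 ≥ $1,775,000 → Commercial Tenant Certificate not required.

None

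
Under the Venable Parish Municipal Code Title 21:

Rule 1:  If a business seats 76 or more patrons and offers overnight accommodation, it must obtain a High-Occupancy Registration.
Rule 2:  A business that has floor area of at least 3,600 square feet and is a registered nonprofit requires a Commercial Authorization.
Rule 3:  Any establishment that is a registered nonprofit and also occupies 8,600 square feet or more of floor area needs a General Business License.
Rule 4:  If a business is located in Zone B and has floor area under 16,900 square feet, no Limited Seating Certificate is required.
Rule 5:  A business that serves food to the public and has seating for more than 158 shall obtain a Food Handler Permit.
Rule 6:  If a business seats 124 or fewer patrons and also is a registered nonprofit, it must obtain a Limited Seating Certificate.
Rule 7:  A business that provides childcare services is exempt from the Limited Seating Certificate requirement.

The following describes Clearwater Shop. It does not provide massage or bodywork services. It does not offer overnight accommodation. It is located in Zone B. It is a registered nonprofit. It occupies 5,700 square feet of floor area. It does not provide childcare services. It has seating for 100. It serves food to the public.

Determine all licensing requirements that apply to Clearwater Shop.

Commercial Authorization

Rule 1: seating 100 ≥ 76; does not offer overnight accommodation → High-Occupancy Registration not required.
Rule 2: floor area 5,700 square feet ≥ 3,600 square feet; is a registered nonprofit → Commercial Authorization required.
Rule 3: is a registered nonprofit; floor area 5,700 square feet < 8,600 square feet → General Business License not required.
Rule 4: is located in Zone B; floor area 5,700 square feet < 16,900 square feet → exempt from Limited Seating Certificate.
Rule 5: serves food to the public; seating 100 ≤ 158 → Food Handler Permit not required.
Rule 6: seating 100 ≤ 124; is a registered nonprofit → Limited Seating Certificate required.
Rule 7: does not provide childcare services → Limited Seating Certificate exemption does not apply.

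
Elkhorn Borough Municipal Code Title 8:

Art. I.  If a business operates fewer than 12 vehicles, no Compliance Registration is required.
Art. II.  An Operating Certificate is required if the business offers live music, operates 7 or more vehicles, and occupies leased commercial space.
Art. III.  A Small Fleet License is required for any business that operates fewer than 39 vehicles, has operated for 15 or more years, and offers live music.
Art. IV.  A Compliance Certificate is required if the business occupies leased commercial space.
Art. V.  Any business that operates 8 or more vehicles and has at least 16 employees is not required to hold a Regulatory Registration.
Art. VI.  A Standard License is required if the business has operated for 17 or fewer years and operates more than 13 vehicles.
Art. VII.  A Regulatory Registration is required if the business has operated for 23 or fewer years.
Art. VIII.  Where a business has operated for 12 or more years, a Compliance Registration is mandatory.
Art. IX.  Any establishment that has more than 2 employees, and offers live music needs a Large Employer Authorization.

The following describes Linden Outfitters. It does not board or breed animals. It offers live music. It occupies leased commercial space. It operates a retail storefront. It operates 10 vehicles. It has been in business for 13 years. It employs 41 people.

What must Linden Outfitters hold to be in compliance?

Art. I. vehicles 10 < 12 → exempt from Compliance Registration.
Art. II. offers live music; vehicles 10 ≥ 7; occupies leased commercial space → Operating Certificate required.
Art. III. vehicles 10 < 39; years in business 13 < 15; offers live music → Small Fleet License not required.
Art. IV. occupies leased commercial space → Compliance Certificate required.
Art. V. vehicles 10 ≥ 8; employees 41 ≥ 16 → exempt from Regulatory Registration.
Art. VI. years in business 13 ≤ 17; vehicles 10 ≤ 13 → Standard License not required.
Art. VII. years in business 13 ≤ 23 → Regulatory Registration required.
Art. VIII. years in business 13 ≥ 12 → Compliance Registration required.
Art. IX. employees 41 > 2; offers live music → Large Employer Authorization required.

Compliance Certificate, Large Employer Authorization, Operating Certificate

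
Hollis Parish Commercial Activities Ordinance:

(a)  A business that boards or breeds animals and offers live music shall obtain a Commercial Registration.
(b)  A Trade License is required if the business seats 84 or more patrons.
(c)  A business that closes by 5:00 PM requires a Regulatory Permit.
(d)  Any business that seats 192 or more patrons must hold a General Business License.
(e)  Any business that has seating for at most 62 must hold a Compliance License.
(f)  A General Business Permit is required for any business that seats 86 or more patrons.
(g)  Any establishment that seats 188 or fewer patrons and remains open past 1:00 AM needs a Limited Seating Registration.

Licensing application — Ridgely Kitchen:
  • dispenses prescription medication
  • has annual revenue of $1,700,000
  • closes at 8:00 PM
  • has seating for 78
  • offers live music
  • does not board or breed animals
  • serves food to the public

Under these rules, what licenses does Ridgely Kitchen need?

None

(a) does not board or breed animals; offers live music → Commercial Registration not required.
(b) seating 78 < 84 → Trade License not required.
(c) closes 8:00 PM, after 5:00 PM → Regulatory Permit not required.
(d) seating 78 < 192 → General Business License not required.
(e) seating 78 > 62 → Compliance License not required.
(f) seating 78 < 86 → General Business Permit not required.
(g) seating 78 ≤ 188; closes 8:00 PM, at/before 1:00 AM → Limited Seating Registration not required.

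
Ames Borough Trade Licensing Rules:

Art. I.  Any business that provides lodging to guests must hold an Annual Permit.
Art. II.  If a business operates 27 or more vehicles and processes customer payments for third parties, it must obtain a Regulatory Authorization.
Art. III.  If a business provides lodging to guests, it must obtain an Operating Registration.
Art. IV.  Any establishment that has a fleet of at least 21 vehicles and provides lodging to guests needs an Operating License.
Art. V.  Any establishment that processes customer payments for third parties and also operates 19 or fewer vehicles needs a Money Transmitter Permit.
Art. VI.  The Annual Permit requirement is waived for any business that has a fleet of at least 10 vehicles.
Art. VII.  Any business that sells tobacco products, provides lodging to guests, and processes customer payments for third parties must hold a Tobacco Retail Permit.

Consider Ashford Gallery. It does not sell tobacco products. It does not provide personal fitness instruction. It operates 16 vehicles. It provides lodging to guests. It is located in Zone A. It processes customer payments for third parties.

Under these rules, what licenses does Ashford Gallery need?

Art. I. provides lodging to guests → Annual Permit required.
Art. II. vehicles 16 < 27; processes customer payments for third parties → Regulatory Authorization not required.
Art. III. provides lodging to guests → Operating Registration required.
Art. IV. vehicles 16 < 21; provides lodging to guests → Operating License not required.
Art. V. processes customer payments for third parties; vehicles 16 ≤ 19 → Money Transmitter Permit required.
Art. VI. vehicles 16 ≥ 10 → exempt from Annual Permit.
Art. VII. does not sell tobacco products; provides lodging to guests; processes customer payments for third parties → Tobacco Retail Permit not required.

Money Transmitter Permit, Operating Registration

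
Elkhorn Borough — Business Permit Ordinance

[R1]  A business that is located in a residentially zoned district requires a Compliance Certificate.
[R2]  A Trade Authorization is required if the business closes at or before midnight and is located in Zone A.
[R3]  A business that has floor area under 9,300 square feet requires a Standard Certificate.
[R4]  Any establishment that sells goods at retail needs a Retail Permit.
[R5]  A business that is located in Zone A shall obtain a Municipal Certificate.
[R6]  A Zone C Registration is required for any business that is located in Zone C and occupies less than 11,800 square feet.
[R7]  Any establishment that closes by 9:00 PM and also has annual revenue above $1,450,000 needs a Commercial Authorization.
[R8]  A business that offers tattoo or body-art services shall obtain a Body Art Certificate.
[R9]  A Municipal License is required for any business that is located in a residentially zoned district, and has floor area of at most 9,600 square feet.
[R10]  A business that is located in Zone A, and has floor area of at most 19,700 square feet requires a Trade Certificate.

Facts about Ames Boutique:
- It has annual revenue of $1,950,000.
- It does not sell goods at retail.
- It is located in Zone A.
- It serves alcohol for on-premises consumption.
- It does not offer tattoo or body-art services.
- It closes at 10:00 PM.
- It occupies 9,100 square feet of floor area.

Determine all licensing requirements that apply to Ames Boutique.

[R1] is located in Zone A (not: is located in a residentially zoned district) → Compliance Certificate not required.
[R2] closes 10:00 PM, at/before midnight; is located in Zone A → Trade Authorization required.
[R3] floor area 9,100 square feet < 9,300 square feet → Standard Certificate required.
[R4] does not sell goods at retail → Retail Permit not required.
[R5] is located in Zone A → Municipal Certificate required.
[R6] is located in Zone A (not: is located in Zone C); floor area 9,100 square feet < 11,800 square feet → Zone C Registration not required.
[R7] closes 10:00 PM, after 9:00 PM; revenue $1,950,000 > $1,450,000 → Commercial Authorization not required.
[R8] does not offer tattoo or body-art services → Body Art Certificate not required.
[R9] is located in Zone A (not: is located in a residentially zoned district); floor area 9,100 square feet ≤ 9,600 square feet → Municipal License not required.
[R10] is located in Zone A; floor area 9,100 square feet ≤ 19,700 square feet → Trade Certificate required.

Municipal Certificate, Standard Certificate, Trade Authorization, Trade Certificate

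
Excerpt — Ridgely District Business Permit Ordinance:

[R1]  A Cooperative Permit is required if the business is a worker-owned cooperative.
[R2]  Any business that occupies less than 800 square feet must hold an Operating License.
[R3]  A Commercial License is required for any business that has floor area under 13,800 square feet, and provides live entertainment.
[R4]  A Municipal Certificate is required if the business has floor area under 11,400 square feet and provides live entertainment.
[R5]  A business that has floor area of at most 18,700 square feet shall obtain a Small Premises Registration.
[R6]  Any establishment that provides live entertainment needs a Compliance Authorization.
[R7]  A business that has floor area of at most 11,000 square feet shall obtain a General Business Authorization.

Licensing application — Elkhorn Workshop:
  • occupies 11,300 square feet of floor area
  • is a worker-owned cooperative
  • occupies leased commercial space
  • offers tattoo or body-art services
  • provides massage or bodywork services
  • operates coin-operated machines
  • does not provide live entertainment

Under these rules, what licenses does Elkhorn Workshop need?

Cooperative Permit, Small Premises Registration

[R1] is a worker-owned cooperative → Cooperative Permit required.
[R2] floor area 11,300 square feet ≥ 800 square feet → Operating License not required.
[R3] floor area 11,300 square feet < 13,800 square feet; does not provide live entertainment → Commercial License not required.
[R4] floor area 11,300 square feet < 11,400 square feet; does not provide live entertainment → Municipal Certificate not required.
[R5] floor area 11,300 square feet ≤ 18,700 square feet → Small Premises Registration required.
[R6] does not provide live entertainment → Compliance Authorization not required.
[R7] floor area 11,300 square feet > 11,000 square feet → General Business Authorization not required.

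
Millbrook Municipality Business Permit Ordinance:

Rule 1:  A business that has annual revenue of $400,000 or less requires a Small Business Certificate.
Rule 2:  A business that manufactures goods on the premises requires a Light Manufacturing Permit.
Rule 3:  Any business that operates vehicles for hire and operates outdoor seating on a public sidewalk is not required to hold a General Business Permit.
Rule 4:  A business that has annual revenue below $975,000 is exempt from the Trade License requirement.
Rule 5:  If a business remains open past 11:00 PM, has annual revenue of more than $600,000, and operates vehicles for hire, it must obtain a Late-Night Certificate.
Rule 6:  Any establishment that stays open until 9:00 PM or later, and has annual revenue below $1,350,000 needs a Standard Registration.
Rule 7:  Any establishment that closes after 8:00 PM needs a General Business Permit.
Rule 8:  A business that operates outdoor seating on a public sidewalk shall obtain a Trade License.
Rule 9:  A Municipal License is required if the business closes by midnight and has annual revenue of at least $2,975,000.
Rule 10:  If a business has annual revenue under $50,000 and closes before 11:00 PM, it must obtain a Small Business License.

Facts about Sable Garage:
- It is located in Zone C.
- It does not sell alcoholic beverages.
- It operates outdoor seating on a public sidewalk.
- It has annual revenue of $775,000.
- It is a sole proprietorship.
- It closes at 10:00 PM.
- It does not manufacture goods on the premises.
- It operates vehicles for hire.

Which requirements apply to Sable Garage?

Rule 1: revenue $775,000 > $400,000 → Small Business Certificate not required.
Rule 2: does not manufacture goods on the premises → Light Manufacturing Permit not required.
Rule 3: operates vehicles for hire; operates outdoor seating on a public sidewalk → exempt from General Business Permit.
Rule 4: revenue $775,000 < $975,000 → exempt from Trade License.
Rule 5: closes 10:00 PM, at/before 11:00 PM; revenue $775,000 > $600,000; operates vehicles for hire → Late-Night Certificate not required.
Rule 6: closes 10:00 PM, after 9:00 PM; revenue $775,000 < $1,350,000 → Standard Registration required.
Rule 7: closes 10:00 PM, after 8:00 PM → General Business Permit required.
Rule 8: operates outdoor seating on a public sidewalk → Trade License required.
Rule 9: closes 10:00 PM, at/before midnight; revenue $775,000 < $2,975,000 → Municipal License not required.
Rule 10: revenue $775,000 ≥ $50,000; closes 10:00 PM, at/before 11:00 PM → Small Business License not required.

Standard Registration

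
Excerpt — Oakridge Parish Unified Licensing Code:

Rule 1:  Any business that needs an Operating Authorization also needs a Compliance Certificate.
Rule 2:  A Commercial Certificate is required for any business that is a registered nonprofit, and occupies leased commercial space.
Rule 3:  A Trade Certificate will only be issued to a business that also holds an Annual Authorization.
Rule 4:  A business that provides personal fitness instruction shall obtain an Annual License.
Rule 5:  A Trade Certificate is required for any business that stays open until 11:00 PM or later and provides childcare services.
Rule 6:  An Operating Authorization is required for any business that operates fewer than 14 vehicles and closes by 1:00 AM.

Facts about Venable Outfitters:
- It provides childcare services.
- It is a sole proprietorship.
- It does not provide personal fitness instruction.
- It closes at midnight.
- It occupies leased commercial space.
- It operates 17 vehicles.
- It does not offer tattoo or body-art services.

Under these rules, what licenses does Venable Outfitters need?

Rule 1: Operating Authorization is not required → no effect.
Rule 2: is a sole proprietorship (not: is a registered nonprofit); occupies leased commercial space → Commercial Certificate not required.
Rule 3: Trade Certificate is required → Annual Authorization also required.
Rule 4: does not provide personal fitness instruction → Annual License not required.
Rule 5: closes midnight, after 11:00 PM; provides childcare services → Trade Certificate required.
Rule 6: vehicles 17 ≥ 14; closes midnight, at/before 1:00 AM → Operating Authorization not required.

Annual Authorization, Trade Certificate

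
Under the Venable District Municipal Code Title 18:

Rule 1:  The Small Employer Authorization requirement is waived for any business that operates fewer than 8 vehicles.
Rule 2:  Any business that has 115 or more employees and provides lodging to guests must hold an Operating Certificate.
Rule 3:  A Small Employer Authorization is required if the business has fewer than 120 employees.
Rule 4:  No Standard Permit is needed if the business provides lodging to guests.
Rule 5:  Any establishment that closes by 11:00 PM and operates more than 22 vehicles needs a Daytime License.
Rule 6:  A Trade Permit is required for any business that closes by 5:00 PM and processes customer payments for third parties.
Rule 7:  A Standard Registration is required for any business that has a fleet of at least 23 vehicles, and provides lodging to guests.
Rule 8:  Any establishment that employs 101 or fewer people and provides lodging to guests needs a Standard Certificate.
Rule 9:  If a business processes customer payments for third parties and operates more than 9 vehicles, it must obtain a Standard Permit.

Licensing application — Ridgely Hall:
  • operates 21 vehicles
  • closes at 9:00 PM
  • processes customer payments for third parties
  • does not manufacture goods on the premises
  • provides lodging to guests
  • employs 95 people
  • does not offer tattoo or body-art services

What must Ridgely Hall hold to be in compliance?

Rule 1: vehicles 21 ≥ 8 → Small Employer Authorization exemption does not apply.
Rule 2: employees 95 < 115; provides lodging to guests → Operating Certificate not required.
Rule 3: employees 95 < 120 → Small Employer Authorization required.
Rule 4: provides lodging to guests → exempt from Standard Permit.
Rule 5: closes 9:00 PM, at/before 11:00 PM; vehicles 21 ≤ 22 → Daytime License not required.
Rule 6: closes 9:00 PM, after 5:00 PM; processes customer payments for third parties → Trade Permit not required.
Rule 7: vehicles 21 < 23; provides lodging to guests → Standard Registration not required.
Rule 8: employees 95 ≤ 101; provides lodging to guests → Standard Certificate required.
Rule 9: processes customer payments for third parties; vehicles 21 > 9 → Standard Permit required.

Small Employer Authorization, Standard Certificate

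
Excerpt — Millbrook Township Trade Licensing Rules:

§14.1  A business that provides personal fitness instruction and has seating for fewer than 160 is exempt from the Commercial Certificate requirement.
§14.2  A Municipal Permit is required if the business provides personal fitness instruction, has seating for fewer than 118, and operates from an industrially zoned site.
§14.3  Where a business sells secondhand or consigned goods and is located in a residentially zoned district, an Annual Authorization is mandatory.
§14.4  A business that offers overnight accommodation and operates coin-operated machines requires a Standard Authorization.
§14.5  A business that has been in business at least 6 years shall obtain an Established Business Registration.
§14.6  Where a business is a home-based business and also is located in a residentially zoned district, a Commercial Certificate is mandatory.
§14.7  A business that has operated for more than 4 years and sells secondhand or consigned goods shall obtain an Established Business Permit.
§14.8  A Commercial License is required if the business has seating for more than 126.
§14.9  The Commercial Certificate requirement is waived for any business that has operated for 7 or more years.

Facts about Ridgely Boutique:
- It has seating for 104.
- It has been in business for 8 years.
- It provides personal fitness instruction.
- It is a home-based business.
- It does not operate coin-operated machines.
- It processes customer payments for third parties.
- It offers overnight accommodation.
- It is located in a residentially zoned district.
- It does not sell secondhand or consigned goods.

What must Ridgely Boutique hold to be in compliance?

Established Business Registration

§14.1 provides personal fitness instruction; seating 104 < 160 → exempt from Commercial Certificate.
§14.2 provides personal fitness instruction; seating 104 < 118; is a home-based business (not: operates from an industrially zoned site) → Municipal Permit not required.
§14.3 does not sell secondhand or consigned goods; is located in a residentially zoned district → Annual Authorization not required.
§14.4 offers overnight accommodation; does not operate coin-operated machines → Standard Authorization not required.
§14.5 years in business 8 ≥ 6 → Established Business Registration required.
§14.6 is a home-based business; is located in a residentially zoned district → Commercial Certificate required.
§14.7 years in business 8 > 4; does not sell secondhand or consigned goods → Established Business Permit not required.
§14.8 seating 104 ≤ 126 → Commercial License not required.
§14.9 years in business 8 ≥ 7 → exempt from Commercial Certificate.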